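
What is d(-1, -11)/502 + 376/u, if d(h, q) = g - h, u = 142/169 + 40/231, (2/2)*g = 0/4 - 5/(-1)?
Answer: 1842231675/4965031 ≈ 371.04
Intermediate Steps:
g = 5 (g = 0/4 - 5/(-1) = 0*(¼) - 5*(-1) = 0 + 5 = 5)
u = 39562/39039 (u = 142*(1/169) + 40*(1/231) = 142/169 + 40/231 = 39562/39039 ≈ 1.0134)
d(h, q) = 5 - h
d(-1, -11)/502 + 376/u = (5 - 1*(-1))/502 + 376/(39562/39039) = (5 + 1)*(1/502) + 376*(39039/39562) = 6*(1/502) + 7339332/19781 = 3/251 + 7339332/19781 = 1842231675/4965031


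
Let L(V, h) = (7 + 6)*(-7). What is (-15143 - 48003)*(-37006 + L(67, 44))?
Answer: 2342527162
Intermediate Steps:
L(V, h) = -91 (L(V, h) = 13*(-7) = -91)
(-15143 - 48003)*(-37006 + L(67, 44)) = (-15143 - 48003)*(-37006 - 91) = -63146*(-37097) = 2342527162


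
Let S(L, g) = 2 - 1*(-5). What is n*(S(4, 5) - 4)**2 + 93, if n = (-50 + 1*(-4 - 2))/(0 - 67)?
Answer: 6735/67 ≈ 100.52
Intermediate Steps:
S(L, g) = 7 (S(L, g) = 2 + 5 = 7)
n = 56/67 (n = (-50 + 1*(-6))/(-67) = (-50 - 6)*(-1/67) = -56*(-1/67) = 56/67 ≈ 0.83582)
n*(S(4, 5) - 4)**2 + 93 = 56*(7 - 4)**2/67 + 93 = (56/67)*3**2 + 93 = (56/67)*9 + 93 = 504/67 + 93 = 6735/67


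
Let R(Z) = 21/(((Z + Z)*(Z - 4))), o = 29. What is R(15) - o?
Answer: -3183/110 ≈ -28.936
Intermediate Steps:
R(Z) = 21/(2*Z*(-4 + Z)) (R(Z) = 21/(((2*Z)*(-4 + Z))) = 21/((2*Z*(-4 + Z))) = 21*(1/(2*Z*(-4 + Z))) = 21/(2*Z*(-4 + Z)))
R(15) - o = (21/2)/(15*(-4 + 15)) - 1*29 = (21/2)*(1/15)/11 - 29 = (21/2)*(1/15)*(1/11) - 29 = 7/110 - 29 = -3183/110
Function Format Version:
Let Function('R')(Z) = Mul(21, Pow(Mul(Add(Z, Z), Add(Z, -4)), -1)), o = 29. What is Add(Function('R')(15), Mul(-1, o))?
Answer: Rational(-3183, 110) ≈ -28.936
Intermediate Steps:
Function('R')(Z) = Mul(Rational(21, 2), Pow(Z, -1), Pow(Add(-4, Z), -1)) (Function('R')(Z) = Mul(21, Pow(Mul(Mul(2, Z), Add(-4, Z)), -1)) = Mul(21, Pow(Mul(2, Z, Add(-4, Z)), -1)) = Mul(21, Mul(Rational(1, 2), Pow(Z, -1), Pow(Add(-4, Z), -1))) = Mul(Rational(21, 2), Pow(Z, -1), Pow(Add(-4, Z), -1)))
Add(Function('R')(15), Mul(-1, o)) = Add(Mul(Rational(21, 2), Pow(15, -1), Pow(Add(-4, 15), -1)), Mul(-1, 29)) = Add(Mul(Rational(21, 2), Rational(1, 15), Pow(11, -1)), -29) = Add(Mul(Rational(21, 2), Rational(1, 15), Rational(1, 11)), -29) = Add(Rational(7, 110), -29) = Rational(-3183, 110)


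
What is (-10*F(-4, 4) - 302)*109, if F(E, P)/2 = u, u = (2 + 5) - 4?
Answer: -39458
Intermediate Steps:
u = 3 (u = 7 - 4 = 3)
F(E, P) = 6 (F(E, P) = 2*3 = 6)
(-10*F(-4, 4) - 302)*109 = (-10*6 - 302)*109 = (-60 - 302)*109 = -362*109 = -39458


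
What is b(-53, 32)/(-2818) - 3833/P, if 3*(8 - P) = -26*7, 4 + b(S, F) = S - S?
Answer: -16201679/290254 ≈ -55.819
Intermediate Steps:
b(S, F) = -4 (b(S, F) = -4 + (S - S) = -4 + 0 = -4)
P = 206/3 (P = 8 - (-26)*7/3 = 8 - ⅓*(-182) = 8 + 182/3 = 206/3 ≈ 68.667)
b(-53, 32)/(-2818) - 3833/P = -4/(-2818) - 3833/206/3 = -4*(-1/2818) - 3833*3/206 = 2/1409 - 11499/206 = -16201679/290254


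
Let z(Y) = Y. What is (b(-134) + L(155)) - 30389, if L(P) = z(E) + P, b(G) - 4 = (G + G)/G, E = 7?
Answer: -30221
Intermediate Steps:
b(G) = 6 (b(G) = 4 + (G + G)/G = 4 + (2*G)/G = 4 + 2 = 6)
L(P) = 7 + P
(b(-134) + L(155)) - 30389 = (6 + (7 + 155)) - 30389 = (6 + 162) - 30389 = 168 - 30389 = -30221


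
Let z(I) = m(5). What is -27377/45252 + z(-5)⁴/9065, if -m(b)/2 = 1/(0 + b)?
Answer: -155107091593/256380862500 ≈ -0.60499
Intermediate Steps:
m(b) = -2/b (m(b) = -2/(0 + b) = -2/b)
z(I) = -⅖ (z(I) = -2/5 = -2*⅕ = -⅖)
-27377/45252 + z(-5)⁴/9065 = -27377/45252 + (-⅖)⁴/9065 = -27377*1/45252 + (16/625)*(1/9065) = -27377/45252 + 16/5665625 = -155107091593/256380862500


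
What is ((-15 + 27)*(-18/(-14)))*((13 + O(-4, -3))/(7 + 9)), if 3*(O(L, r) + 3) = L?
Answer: 117/14 ≈ 8.3571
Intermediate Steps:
O(L, r) = -3 + L/3
((-15 + 27)*(-18/(-14)))*((13 + O(-4, -3))/(7 + 9)) = ((-15 + 27)*(-18/(-14)))*((13 + (-3 + (⅓)*(-4)))/(7 + 9)) = (12*(-18*(-1/14)))*((13 + (-3 - 4/3))/16) = (12*(9/7))*((13 - 13/3)*(1/16)) = 108*((26/3)*(1/16))/7 = (108/7)*(13/24) = 117/14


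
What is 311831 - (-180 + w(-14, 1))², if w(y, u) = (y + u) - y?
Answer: 279790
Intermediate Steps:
w(y, u) = u (w(y, u) = (u + y) - y = u)
311831 - (-180 + w(-14, 1))² = 311831 - (-180 + 1)² = 311831 - 1*(-179)² = 311831 - 1*32041 = 311831 - 32041 = 279790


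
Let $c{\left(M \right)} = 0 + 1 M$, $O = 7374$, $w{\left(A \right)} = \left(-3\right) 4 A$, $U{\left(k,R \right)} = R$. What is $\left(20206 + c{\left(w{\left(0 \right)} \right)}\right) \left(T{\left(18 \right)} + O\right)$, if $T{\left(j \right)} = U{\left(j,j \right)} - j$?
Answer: $148999044$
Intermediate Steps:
$w{\left(A \right)} = - 12 A$
$T{\left(j \right)} = 0$ ($T{\left(j \right)} = j - j = 0$)
$c{\left(M \right)} = M$ ($c{\left(M \right)} = 0 + M = M$)
$\left(20206 + c{\left(w{\left(0 \right)} \right)}\right) \left(T{\left(18 \right)} + O\right) = \left(20206 - 0\right) \left(0 + 7374\right) = \left(20206 + 0\right) 7374 = 20206 \cdot 7374 = 148999044$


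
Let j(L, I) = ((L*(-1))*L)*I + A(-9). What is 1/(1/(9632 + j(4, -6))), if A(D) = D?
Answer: 9719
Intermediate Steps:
j(L, I) = -9 - I*L² (j(L, I) = ((L*(-1))*L)*I - 9 = ((-L)*L)*I - 9 = (-L²)*I - 9 = -I*L² - 9 = -9 - I*L²)
1/(1/(9632 + j(4, -6))) = 1/(1/(9632 + (-9 - 1*(-6)*4²))) = 1/(1/(9632 + (-9 - 1*(-6)*16))) = 1/(1/(9632 + (-9 + 96))) = 1/(1/(9632 + 87)) = 1/(1/9719) = 9719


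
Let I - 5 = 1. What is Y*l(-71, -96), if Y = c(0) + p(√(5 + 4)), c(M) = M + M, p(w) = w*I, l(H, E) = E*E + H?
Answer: 164610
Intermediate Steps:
I = 6 (I = 5 + 1 = 6)
l(H, E) = H + E² (l(H, E) = E² + H = H + E²)
p(w) = 6*w (p(w) = w*6 = 6*w)
c(M) = 2*M
Y = 18 (Y = 2*0 + 6*√(5 + 4) = 0 + 6*√9 = 0 + 6*3 = 0 + 18 = 18)
Y*l(-71, -96) = 18*(-71 + (-96)²) = 18*(-71 + 9216) = 18*9145 = 164610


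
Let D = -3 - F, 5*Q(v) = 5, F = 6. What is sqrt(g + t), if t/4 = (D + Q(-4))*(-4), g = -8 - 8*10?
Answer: 2*sqrt(10) ≈ 6.3246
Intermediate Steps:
Q(v) = 1 (Q(v) = (1/5)*5 = 1)
D = -9 (D = -3 - 1*6 = -3 - 6 = -9)
g = -88 (g = -8 - 80 = -88)
t = 128 (t = 4*((-9 + 1)*(-4)) = 4*(-8*(-4)) = 4*32 = 128)
sqrt(g + t) = sqrt(-88 + 128) = sqrt(40) = 2*sqrt(10)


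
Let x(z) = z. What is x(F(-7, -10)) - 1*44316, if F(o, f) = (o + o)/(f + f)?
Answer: -443153/10 ≈ -44315.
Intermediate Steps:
F(o, f) = o/f (F(o, f) = (2*o)/((2*f)) = (2*o)*(1/(2*f)) = o/f)
x(F(-7, -10)) - 1*44316 = -7/(-10) - 1*44316 = -7*(-⅒) - 44316 = 7/10 - 44316 = -443153/10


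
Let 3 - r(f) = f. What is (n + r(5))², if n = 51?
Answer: 2401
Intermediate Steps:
r(f) = 3 - f
(n + r(5))² = (51 + (3 - 1*5))² = (51 + (3 - 5))² = (51 - 2)² = 49² = 2401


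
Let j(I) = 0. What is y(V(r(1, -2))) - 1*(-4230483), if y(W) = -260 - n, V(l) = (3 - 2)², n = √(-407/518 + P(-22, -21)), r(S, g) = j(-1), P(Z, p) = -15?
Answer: 4230223 - I*√3094/14 ≈ 4.2302e+6 - 3.9731*I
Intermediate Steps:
r(S, g) = 0
n = I*√3094/14 (n = √(-407/518 - 15) = √(-407*1/518 - 15) = √(-11/14 - 15) = √(-221/14) = I*√3094/14 ≈ 3.9731*I)
V(l) = 1 (V(l) = 1² = 1)
y(W) = -260 - I*√3094/14
y(V(r(1, -2))) - 1*(-4230483) = (-260 - I*√3094/14) - 1*(-4230483) = (-260 - I*√3094/14) + 4230483 = 4230223 - I*√3094/14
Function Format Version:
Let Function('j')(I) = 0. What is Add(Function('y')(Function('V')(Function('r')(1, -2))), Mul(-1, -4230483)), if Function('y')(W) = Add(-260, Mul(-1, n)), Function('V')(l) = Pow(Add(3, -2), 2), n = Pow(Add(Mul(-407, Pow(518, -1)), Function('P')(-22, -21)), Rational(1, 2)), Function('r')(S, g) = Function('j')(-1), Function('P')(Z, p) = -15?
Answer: Add(4230223, Mul(Rational(-1, 14), I, Pow(3094, Rational(1, 2)))) ≈ Add(4.2302e+6, Mul(-3.9731, I))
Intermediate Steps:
Function('r')(S, g) = 0
n = Mul(Rational(1, 14), I, Pow(3094, Rational(1, 2))) (n = Pow(Add(Mul(-407, Pow(518, -1)), -15), Rational(1, 2)) = Pow(Add(Mul(-407, Rational(1, 518)), -15), Rational(1, 2)) = Pow(Add(Rational(-11, 14), -15), Rational(1, 2)) = Pow(Rational(-221, 14), Rational(1, 2)) = Mul(Rational(1, 14), I, Pow(3094, Rational(1, 2))) ≈ Mul(3.9731, I))
Function('V')(l) = 1 (Function('V')(l) = Pow(1, 2) = 1)
Function('y')(W) = Add(-260, Mul(Rational(-1, 14), I, Pow(3094, Rational(1, 2)))) (Function('y')(W) = Add(-260, Mul(-1, Mul(Rational(1, 14), I, Pow(3094, Rational(1, 2))))) = Add(-260, Mul(Rational(-1, 14), I, Pow(3094, Rational(1, 2)))))
Add(Function('y')(Function('V')(Function('r')(1, -2))), Mul(-1, -4230483)) = Add(Add(-260, Mul(Rational(-1, 14), I, Pow(3094, Rational(1, 2)))), Mul(-1, -4230483)) = Add(Add(-260, Mul(Rational(-1, 14), I, Pow(3094, Rational(1, 2)))), 4230483) = Add(4230223, Mul(Rational(-1, 14), I, Pow(3094, Rational(1, 2))))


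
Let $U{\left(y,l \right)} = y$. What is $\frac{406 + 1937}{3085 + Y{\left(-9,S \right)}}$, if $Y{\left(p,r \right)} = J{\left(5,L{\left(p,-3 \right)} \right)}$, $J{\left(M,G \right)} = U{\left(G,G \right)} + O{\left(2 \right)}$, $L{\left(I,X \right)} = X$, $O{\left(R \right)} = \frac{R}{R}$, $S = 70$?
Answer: $\frac{2343}{3083} \approx 0.75997$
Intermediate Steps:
$O{\left(R \right)} = 1$
$J{\left(M,G \right)} = 1 + G$ ($J{\left(M,G \right)} = G + 1 = 1 + G$)
$Y{\left(p,r \right)} = -2$ ($Y{\left(p,r \right)} = 1 - 3 = -2$)
$\frac{406 + 1937}{3085 + Y{\left(-9,S \right)}} = \frac{406 + 1937}{3085 - 2} = \frac{2343}{3083}$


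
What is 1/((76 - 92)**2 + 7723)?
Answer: 1/7979 ≈ 0.00012533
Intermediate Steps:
1/((76 - 92)**2 + 7723) = 1/((-16)**2 + 7723) = 1/(256 + 7723) = 1/7979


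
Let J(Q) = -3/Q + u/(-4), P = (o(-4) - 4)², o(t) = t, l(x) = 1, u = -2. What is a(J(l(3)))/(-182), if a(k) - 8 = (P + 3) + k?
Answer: -145/364 ≈ -0.39835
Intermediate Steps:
P = 64 (P = (-4 - 4)² = (-8)² = 64)
J(Q) = ½ - 3/Q (J(Q) = -3/Q - 2/(-4) = -3/Q - 2*(-¼) = -3/Q + ½ = ½ - 3/Q)
a(k) = 75 + k (a(k) = 8 + ((64 + 3) + k) = 8 + (67 + k) = 75 + k)
a(J(l(3)))/(-182) = (75 + (½)*(-6 + 1)/1)/(-182) = (75 + (½)*1*(-5))*(-1/182) = (75 - 5/2)*(-1/182) = (145/2)*(-1/182) = -145/364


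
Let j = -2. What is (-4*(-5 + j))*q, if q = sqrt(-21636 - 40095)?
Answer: 1596*I*sqrt(19) ≈ 6956.8*I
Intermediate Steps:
q = 57*I*sqrt(19) (q = sqrt(-61731) = 57*I*sqrt(19) ≈ 248.46*I)
(-4*(-5 + j))*q = (-4*(-5 - 2))*(57*I*sqrt(19)) = (-4*(-7))*(57*I*sqrt(19)) = 28*(57*I*sqrt(19)) = 1596*I*sqrt(19)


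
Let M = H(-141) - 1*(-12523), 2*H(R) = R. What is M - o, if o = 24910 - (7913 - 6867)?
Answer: -22823/2 ≈ -11412.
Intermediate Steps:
H(R) = R/2
M = 24905/2 (M = (½)*(-141) - 1*(-12523) = -141/2 + 12523 = 24905/2 ≈ 12453.)
o = 23864 (o = 24910 - 1*1046 = 24910 - 1046 = 23864)
M - o = 24905/2 - 1*23864 = 24905/2 - 23864 = -22823/2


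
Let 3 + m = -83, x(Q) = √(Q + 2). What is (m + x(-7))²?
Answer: (86 - I*√5)² ≈ 7391.0 - 384.6*I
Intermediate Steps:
x(Q) = √(2 + Q)
m = -86 (m = -3 - 83 = -86)
(m + x(-7))² = (-86 + √(2 - 7))² = (-86 + √(-5))² = (-86 + I*√5)²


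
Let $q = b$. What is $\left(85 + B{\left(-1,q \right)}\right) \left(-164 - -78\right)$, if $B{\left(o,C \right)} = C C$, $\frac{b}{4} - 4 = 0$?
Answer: $-29326$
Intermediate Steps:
$b = 16$ ($b = 16 + 4 \cdot 0 = 16 + 0 = 16$)
$q = 16$
$B{\left(o,C \right)} = C^{2}$
$\left(85 + B{\left(-1,q \right)}\right) \left(-164 - -78\right) = \left(85 + 16^{2}\right) \left(-164 - -78\right) = \left(85 + 256\right) \left(-164 + 78\right) = 341 \left(-86\right) = -29326$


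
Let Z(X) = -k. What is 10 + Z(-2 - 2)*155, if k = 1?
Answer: -145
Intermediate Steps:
Z(X) = -1 (Z(X) = -1*1 = -1)
10 + Z(-2 - 2)*155 = 10 - 1*155 = 10 - 155 = -145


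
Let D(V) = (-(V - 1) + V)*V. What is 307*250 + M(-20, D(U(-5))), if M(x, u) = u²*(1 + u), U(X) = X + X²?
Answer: 85150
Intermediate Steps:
D(V) = V (D(V) = (-(-1 + V) + V)*V = ((1 - V) + V)*V = 1*V = V)
307*250 + M(-20, D(U(-5))) = 307*250 + (-5*(1 - 5))²*(1 - 5*(1 - 5)) = 76750 + (-5*(-4))²*(1 - 5*(-4)) = 76750 + 20²*(1 + 20) = 76750 + 400*21 = 76750 + 8400 = 85150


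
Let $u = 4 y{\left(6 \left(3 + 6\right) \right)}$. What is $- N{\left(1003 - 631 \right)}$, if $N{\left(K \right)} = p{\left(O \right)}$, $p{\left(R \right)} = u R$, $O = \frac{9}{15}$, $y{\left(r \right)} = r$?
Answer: $- \frac{648}{5} \approx -129.6$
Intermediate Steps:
$u = 216$ ($u = 4 \cdot 6 \left(3 + 6\right) = 4 \cdot 6 \cdot 9 = 4 \cdot 54 = 216$)
$O = \frac{3}{5}$ ($O = 9 \cdot \frac{1}{15} = \frac{3}{5} \approx 0.6$)
$p{\left(R \right)} = 216 R$
$N{\left(K \right)} = \frac{648}{5}$ ($N{\left(K \right)} = 216 \cdot \frac{3}{5} = \frac{648}{5}$)
$- N{\left(1003 - 631 \right)} = \left(-1\right) \frac{648}{5} = - \frac{648}{5}$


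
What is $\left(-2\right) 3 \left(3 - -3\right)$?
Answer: $-36$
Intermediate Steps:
$\left(-2\right) 3 \left(3 - -3\right) = - 6 \left(3 + 3\right) = \left(-6\right) 6 = -36$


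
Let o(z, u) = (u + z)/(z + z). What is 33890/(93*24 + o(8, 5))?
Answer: 108448/7145 ≈ 15.178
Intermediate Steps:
o(z, u) = (u + z)/(2*z) (o(z, u) = (u + z)/((2*z)) = (u + z)*(1/(2*z)) = (u + z)/(2*z))
33890/(93*24 + o(8, 5)) = 33890/(93*24 + (½)*(5 + 8)/8) = 33890/(2232 + (½)*(⅛)*13) = 33890/(2232 + 13/16) = 33890/(35725/16) = 33890*(16/35725) = 108448/7145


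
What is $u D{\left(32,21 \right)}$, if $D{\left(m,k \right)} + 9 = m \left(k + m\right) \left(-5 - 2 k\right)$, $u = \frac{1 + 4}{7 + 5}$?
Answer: $- \frac{398605}{12} \approx -33217.0$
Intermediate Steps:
$u = \frac{5}{12} \approx 0.41667$
$D{\left(m,k \right)} = -9 + m \left(-5 - 2 k\right) \left(k + m\right)$ ($D{\left(m,k \right)} = -9 + m \left(k + m\right) \left(-5 - 2 k\right) = -9 + m \left(-5 - 2 k\right) \left(k + m\right)$)
$u D{\left(32,21 \right)} = \frac{5 \left(-9 - 5 \cdot 32^{2} - 105 \cdot 32 - 42 \cdot 32^{2} - 64 \cdot 21^{2}\right)}{12} = \frac{5 \left(-9 - 5120 - 3360 - 42 \cdot 1024 - 64 \cdot 441\right)}{12} = \frac{5 \left(-9 - 5120 - 3360 - 43008 - 28224\right)}{12} = \frac{5}{12} \left(-79721\right) = - \frac{398605}{12}$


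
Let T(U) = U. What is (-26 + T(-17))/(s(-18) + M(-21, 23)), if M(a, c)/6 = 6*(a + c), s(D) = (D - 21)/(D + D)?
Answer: -516/877 ≈ -0.58837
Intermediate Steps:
s(D) = (-21 + D)/(2*D) (s(D) = (-21 + D)/((2*D)) = (-21 + D)*(1/(2*D)) = (-21 + D)/(2*D))
M(a, c) = 36*a + 36*c (M(a, c) = 6*(6*(a + c)) = 6*(6*a + 6*c) = 36*a + 36*c)
(-26 + T(-17))/(s(-18) + M(-21, 23)) = (-26 - 17)/((½)*(-21 - 18)/(-18) + (36*(-21) + 36*23)) = -43/((½)*(-1/18)*(-39) + (-756 + 828)) = -43/(13/12 + 72) = -43/877/12 = -43*12/877 = -516/877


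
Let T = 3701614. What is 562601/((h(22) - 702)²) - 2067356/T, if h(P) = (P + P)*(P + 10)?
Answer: 526043541399/922508837852 ≈ 0.57023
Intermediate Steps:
h(P) = 2*P*(10 + P) (h(P) = (2*P)*(10 + P) = 2*P*(10 + P))
562601/((h(22) - 702)²) - 2067356/T = 562601/((2*22*(10 + 22) - 702)²) - 2067356/3701614 = 562601/((2*22*32 - 702)²) - 2067356*1/3701614 = 562601/((1408 - 702)²) - 1033678/1850807 = 562601/(706²) - 1033678/1850807 = 562601/498436 - 1033678/1850807 = 526043541399/922508837852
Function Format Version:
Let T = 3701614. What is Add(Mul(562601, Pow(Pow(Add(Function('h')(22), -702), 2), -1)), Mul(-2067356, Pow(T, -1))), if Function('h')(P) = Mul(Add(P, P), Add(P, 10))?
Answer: Rational(526043541399, 922508837852) ≈ 0.57023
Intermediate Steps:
Function('h')(P) = Mul(2, P, Add(10, P)) (Function('h')(P) = Mul(Mul(2, P), Add(10, P)) = Mul(2, P, Add(10, P)))
Add(Mul(562601, Pow(Pow(Add(Function('h')(22), -702), 2), -1)), Mul(-2067356, Pow(T, -1))) = Add(Mul(562601, Pow(Pow(Add(Mul(2, 22, Add(10, 22)), -702), 2), -1)), Mul(-2067356, Pow(3701614, -1))) = Add(Mul(562601, Pow(Pow(Add(Mul(2, 22, 32), -702), 2), -1)), Mul(-2067356, Rational(1, 3701614))) = Add(Mul(562601, Pow(Pow(Add(1408, -702), 2), -1)), Rational(-1033678, 1850807)) = Add(Mul(562601, Pow(Pow(706, 2), -1)), Rational(-1033678, 1850807)) = Add(Mul(562601, Pow(498436, -1)), Rational(-1033678, 1850807)) = Add(Mul(562601, Rational(1, 498436)), Rational(-1033678, 1850807)) = Add(Rational(562601, 498436), Rational(-1033678, 1850807)) = Rational(526043541399, 922508837852)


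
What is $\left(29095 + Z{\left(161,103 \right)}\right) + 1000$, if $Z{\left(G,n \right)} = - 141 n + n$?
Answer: $15675$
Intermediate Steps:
$Z{\left(G,n \right)} = - 140 n$
$\left(29095 + Z{\left(161,103 \right)}\right) + 1000 = \left(29095 - 14420\right) + 1000 = 14675 + 1000 = 15675$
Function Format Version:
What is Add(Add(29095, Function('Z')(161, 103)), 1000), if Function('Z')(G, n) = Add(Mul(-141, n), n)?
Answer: 15675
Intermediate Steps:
Function('Z')(G, n) = Mul(-140, n)
Add(Add(29095, Function('Z')(161, 103)), 1000) = Add(Add(29095, Mul(-140, 103)), 1000) = Add(Add(29095, -14420), 1000) = Add(14675, 1000) = 15675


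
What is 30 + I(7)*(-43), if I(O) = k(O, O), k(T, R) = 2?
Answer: -56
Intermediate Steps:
I(O) = 2
30 + I(7)*(-43) = 30 + 2*(-43) = 30 - 86 = -56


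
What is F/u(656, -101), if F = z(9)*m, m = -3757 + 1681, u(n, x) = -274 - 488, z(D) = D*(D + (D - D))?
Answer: 28026/127 ≈ 220.68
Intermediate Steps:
z(D) = D**2 (z(D) = D*(D + 0) = D*D = D**2)
u(n, x) = -762
m = -2076
F = -168156 (F = 9**2*(-2076) = 81*(-2076) = -168156)
F/u(656, -101) = -168156/(-762) = -168156*(-1/762) = 28026/127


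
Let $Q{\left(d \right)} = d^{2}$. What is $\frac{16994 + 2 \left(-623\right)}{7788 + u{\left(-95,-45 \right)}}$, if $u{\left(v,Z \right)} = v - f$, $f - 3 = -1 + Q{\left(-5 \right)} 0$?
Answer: $\frac{15748}{7691} \approx 2.0476$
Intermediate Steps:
$f = 2$ ($f = 3 - \left(1 - \left(-5\right)^{2} \cdot 0\right) = 3 + \left(-1 + 25 \cdot 0\right) = 3 + \left(-1 + 0\right) = 3 - 1 = 2$)
$u{\left(v,Z \right)} = -2 + v$ ($u{\left(v,Z \right)} = v - 2 = -2 + v$)
$\frac{16994 + 2 \left(-623\right)}{7788 + u{\left(-95,-45 \right)}} = \frac{16994 + 2 \left(-623\right)}{7788 - 97} = \frac{16994 - 1246}{7788 - 97} = \frac{15748}{7691}$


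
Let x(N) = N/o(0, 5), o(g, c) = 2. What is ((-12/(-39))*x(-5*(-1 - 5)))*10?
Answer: 600/13 ≈ 46.154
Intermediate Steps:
x(N) = N/2
((-12/(-39))*x(-5*(-1 - 5)))*10 = ((-12/(-39))*((-5*(-1 - 5))/2))*10 = ((-12*(-1/39))*((-5*(-6))/2))*10 = (4*((1/2)*30)/13)*10 = ((4/13)*15)*10 = (60/13)*10 = 600/13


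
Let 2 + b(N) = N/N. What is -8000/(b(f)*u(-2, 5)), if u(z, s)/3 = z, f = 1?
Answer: -4000/3 ≈ -1333.3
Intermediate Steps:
u(z, s) = 3*z
b(N) = -1 (b(N) = -2 + N/N = -2 + 1 = -1)
-8000/(b(f)*u(-2, 5)) = -8000/((-3*(-2))) = -8000/((-1*(-6))) = -8000/6 = -500*8/3 = -4000/3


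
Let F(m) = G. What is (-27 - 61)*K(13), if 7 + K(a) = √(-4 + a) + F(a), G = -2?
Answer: 528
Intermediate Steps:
F(m) = -2
K(a) = -9 + √(-4 + a) (K(a) = -7 + (√(-4 + a) - 2) = -7 + (-2 + √(-4 + a)) = -9 + √(-4 + a))
(-27 - 61)*K(13) = (-27 - 61)*(-9 + √(-4 + 13)) = -88*(-9 + √9) = -88*(-9 + 3) = -88*(-6) = 528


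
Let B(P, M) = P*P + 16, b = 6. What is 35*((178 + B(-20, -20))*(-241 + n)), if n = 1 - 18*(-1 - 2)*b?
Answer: 1746360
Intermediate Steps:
B(P, M) = 16 + P² (B(P, M) = P² + 16 = 16 + P²)
n = 325 (n = 1 - 18*(-1 - 2)*6 = 1 - (-54)*6 = 1 - 18*(-18) = 1 + 324 = 325)
35*((178 + B(-20, -20))*(-241 + n)) = 35*((178 + (16 + (-20)²))*(-241 + 325)) = 35*((178 + (16 + 400))*84) = 35*((178 + 416)*84) = 35*(594*84) = 35*49896 = 1746360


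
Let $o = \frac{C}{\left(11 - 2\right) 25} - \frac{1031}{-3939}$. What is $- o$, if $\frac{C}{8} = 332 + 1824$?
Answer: $- \frac{22723949}{295425} \approx -76.92$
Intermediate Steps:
$C = 17248$ ($C = 8 \left(332 + 1824\right) = 8 \cdot 2156 = 17248$)
$o = \frac{22723949}{295425}$ ($o = \frac{17248}{\left(11 - 2\right) 25} - \frac{1031}{-3939} = \frac{17248}{9 \cdot 25} - - \frac{1031}{3939} = \frac{17248}{225} + \frac{1031}{3939} = \frac{22723949}{295425} \approx 76.92$)
$- o = \left(-1\right) \frac{22723949}{295425} = - \frac{22723949}{295425}$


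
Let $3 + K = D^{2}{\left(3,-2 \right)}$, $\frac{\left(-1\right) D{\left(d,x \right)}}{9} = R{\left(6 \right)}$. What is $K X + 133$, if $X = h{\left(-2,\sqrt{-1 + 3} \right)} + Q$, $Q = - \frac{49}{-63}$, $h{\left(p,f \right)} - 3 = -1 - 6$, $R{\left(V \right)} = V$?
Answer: $- \frac{27760}{3} \approx -9253.3$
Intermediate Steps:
$D{\left(d,x \right)} = -54$ ($D{\left(d,x \right)} = \left(-9\right) 6 = -54$)
$h{\left(p,f \right)} = -4$ ($h{\left(p,f \right)} = 3 - 7 = -4$)
$Q = \frac{7}{9}$ ($Q = \left(-49\right) \left(- \frac{1}{63}\right) = \frac{7}{9} \approx 0.77778$)
$K = 2913$ ($K = -3 + \left(-54\right)^{2} = -3 + 2916 = 2913$)
$X = - \frac{29}{9}$ ($X = -4 + \frac{7}{9} = - \frac{29}{9} \approx -3.2222$)
$K X + 133 = 2913 \left(- \frac{29}{9}\right) + 133 = - \frac{28159}{3} + 133 = - \frac{27760}{3}$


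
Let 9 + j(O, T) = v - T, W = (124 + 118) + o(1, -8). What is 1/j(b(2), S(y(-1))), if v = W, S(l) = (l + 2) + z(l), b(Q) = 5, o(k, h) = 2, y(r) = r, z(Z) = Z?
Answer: 1/235 ≈ 0.0042553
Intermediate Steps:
W = 244 (W = (124 + 118) + 2 = 242 + 2 = 244)
S(l) = 2 + 2*l (S(l) = (l + 2) + l = (2 + l) + l = 2 + 2*l)
v = 244
j(O, T) = 235 - T (j(O, T) = -9 + (244 - T) = 235 - T)
1/j(b(2), S(y(-1))) = 1/(235 - (2 + 2*(-1))) = 1/(235 - (2 - 2)) = 1/(235 - 1*0) = 1/(235 + 0) = 1/235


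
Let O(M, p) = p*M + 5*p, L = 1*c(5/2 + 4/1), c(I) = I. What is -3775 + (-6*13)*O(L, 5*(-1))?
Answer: 710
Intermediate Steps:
L = 13/2 (L = 1*(5/2 + 4/1) = 1*(5*(½) + 4*1) = 1*(5/2 + 4) = 1*(13/2) = 13/2 ≈ 6.5000)
O(M, p) = 5*p + M*p (O(M, p) = M*p + 5*p = 5*p + M*p)
-3775 + (-6*13)*O(L, 5*(-1)) = -3775 + (-6*13)*((5*(-1))*(5 + 13/2)) = -3775 - (-390)*23/2 = -3775 - 78*(-115/2) = -3775 + 4485 = 710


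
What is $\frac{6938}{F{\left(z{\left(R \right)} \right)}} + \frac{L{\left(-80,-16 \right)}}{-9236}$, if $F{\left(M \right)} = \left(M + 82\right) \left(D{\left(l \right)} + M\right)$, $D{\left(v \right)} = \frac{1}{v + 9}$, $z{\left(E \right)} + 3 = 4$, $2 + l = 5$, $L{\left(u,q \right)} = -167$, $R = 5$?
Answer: $\frac{769132609}{9965644} \approx 77.178$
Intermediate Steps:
$l = 3$ ($l = -2 + 5 = 3$)
$z{\left(E \right)} = 1$ ($z{\left(E \right)} = -3 + 4 = 1$)
$D{\left(v \right)} = \frac{1}{9 + v}$
$F{\left(M \right)} = \left(82 + M\right) \left(\frac{1}{12} + M\right)$ ($F{\left(M \right)} = \left(M + 82\right) \left(\frac{1}{9 + 3} + M\right) = \left(82 + M\right) \left(\frac{1}{12} + M\right)$)
$\frac{6938}{F{\left(z{\left(R \right)} \right)}} + \frac{L{\left(-80,-16 \right)}}{-9236} = \frac{6938}{\frac{41}{6} + 1^{2} + \frac{985}{12} \cdot 1} - \frac{167}{-9236} = \frac{6938}{\frac{41}{6} + 1 + \frac{985}{12}} - - \frac{167}{9236} = \frac{6938}{\frac{1079}{12}} + \frac{167}{9236} = 6938 \cdot \frac{12}{1079} + \frac{167}{9236} = \frac{83256}{1079} + \frac{167}{9236} = \frac{769132609}{9965644}$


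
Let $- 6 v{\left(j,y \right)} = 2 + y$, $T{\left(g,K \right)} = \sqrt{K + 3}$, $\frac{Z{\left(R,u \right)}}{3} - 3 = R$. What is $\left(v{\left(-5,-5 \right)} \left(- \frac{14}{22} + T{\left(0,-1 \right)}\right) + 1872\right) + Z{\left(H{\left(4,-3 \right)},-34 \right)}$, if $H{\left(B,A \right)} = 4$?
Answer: $\frac{41639}{22} + \frac{\sqrt{2}}{2} \approx 1893.4$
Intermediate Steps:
$Z{\left(R,u \right)} = 9 + 3 R$
$T{\left(g,K \right)} = \sqrt{3 + K}$
$v{\left(j,y \right)} = - \frac{1}{3} - \frac{y}{6}$ ($v{\left(j,y \right)} = - \frac{2 + y}{6} = - \frac{1}{3} - \frac{y}{6}$)
$\left(v{\left(-5,-5 \right)} \left(- \frac{14}{22} + T{\left(0,-1 \right)}\right) + 1872\right) + Z{\left(H{\left(4,-3 \right)},-34 \right)} = \left(\left(- \frac{1}{3} - - \frac{5}{6}\right) \left(- \frac{14}{22} + \sqrt{3 - 1}\right) + 1872\right) + \left(9 + 3 \cdot 4\right) = \left(\left(- \frac{1}{3} + \frac{5}{6}\right) \left(\left(-14\right) \frac{1}{22} + \sqrt{2}\right) + 1872\right) + \left(9 + 12\right) = \left(\frac{- \frac{7}{11} + \sqrt{2}}{2} + 1872\right) + 21 = \left(\left(- \frac{7}{22} + \frac{\sqrt{2}}{2}\right) + 1872\right) + 21 = \left(\frac{41177}{22} + \frac{\sqrt{2}}{2}\right) + 21 = \frac{41639}{22} + \frac{\sqrt{2}}{2}$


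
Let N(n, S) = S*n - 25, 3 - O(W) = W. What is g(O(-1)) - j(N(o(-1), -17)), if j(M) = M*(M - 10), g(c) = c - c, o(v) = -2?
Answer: 9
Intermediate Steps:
O(W) = 3 - W
g(c) = 0
N(n, S) = -25 + S*n
j(M) = M*(-10 + M)
g(O(-1)) - j(N(o(-1), -17)) = 0 - (-25 - 17*(-2))*(-10 + (-25 - 17*(-2))) = 0 - (-25 + 34)*(-10 + (-25 + 34)) = 0 - 9*(-10 + 9) = 0 - 9*(-1) = 0 - 1*(-9) = 0 + 9 = 9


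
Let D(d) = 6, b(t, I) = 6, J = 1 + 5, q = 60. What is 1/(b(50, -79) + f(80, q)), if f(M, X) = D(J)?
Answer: 1/12 ≈ 0.083333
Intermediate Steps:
J = 6
f(M, X) = 6
1/(b(50, -79) + f(80, q)) = 1/(6 + 6) = 1/12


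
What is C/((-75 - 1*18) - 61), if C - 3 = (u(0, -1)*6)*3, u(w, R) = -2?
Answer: 3/14 ≈ 0.21429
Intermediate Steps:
C = -33 (C = 3 - 2*6*3 = 3 - 12*3 = 3 - 36 = -33)
C/((-75 - 1*18) - 61) = -33/((-75 - 1*18) - 61) = -33/((-75 - 18) - 61) = -33/(-93 - 61) = -33/(-154) = -1/154*(-33) = 3/14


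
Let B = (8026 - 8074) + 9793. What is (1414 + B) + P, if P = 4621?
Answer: 15780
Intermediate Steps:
B = 9745 (B = -48 + 9793 = 9745)
(1414 + B) + P = (1414 + 9745) + 4621 = 11159 + 4621 = 15780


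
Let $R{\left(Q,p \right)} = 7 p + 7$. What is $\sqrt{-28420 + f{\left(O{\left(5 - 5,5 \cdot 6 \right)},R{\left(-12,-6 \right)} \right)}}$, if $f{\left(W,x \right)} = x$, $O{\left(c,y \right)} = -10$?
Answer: $i \sqrt{28455} \approx 168.69 i$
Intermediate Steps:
$R{\left(Q,p \right)} = 7 + 7 p$
$\sqrt{-28420 + f{\left(O{\left(5 - 5,5 \cdot 6 \right)},R{\left(-12,-6 \right)} \right)}} = \sqrt{-28420 + \left(7 + 7 \left(-6\right)\right)} = \sqrt{-28420 + \left(7 - 42\right)} = \sqrt{-28420 - 35} = \sqrt{-28455} = i \sqrt{28455}$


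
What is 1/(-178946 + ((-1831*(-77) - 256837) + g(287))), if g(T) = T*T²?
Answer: 1/23345107 ≈ 4.2836e-8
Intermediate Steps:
g(T) = T³
1/(-178946 + ((-1831*(-77) - 256837) + g(287))) = 1/(-178946 + ((-1831*(-77) - 256837) + 287³)) = 1/(-178946 + ((140987 - 256837) + 23639903)) = 1/(-178946 + (-115850 + 23639903)) = 1/(-178946 + 23524053) = 1/23345107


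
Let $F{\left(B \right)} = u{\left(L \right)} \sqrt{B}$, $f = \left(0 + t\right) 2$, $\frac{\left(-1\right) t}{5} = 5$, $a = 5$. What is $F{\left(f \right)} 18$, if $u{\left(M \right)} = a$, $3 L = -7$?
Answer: $450 i \sqrt{2} \approx 636.4 i$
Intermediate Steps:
$L = - \frac{7}{3}$ ($L = \frac{1}{3} \left(-7\right) = - \frac{7}{3} \approx -2.3333$)
$t = -25$ ($t = \left(-5\right) 5 = -25$)
$u{\left(M \right)} = 5$
$f = -50$ ($f = \left(0 - 25\right) 2 = \left(-25\right) 2 = -50$)
$F{\left(B \right)} = 5 \sqrt{B}$
$F{\left(f \right)} 18 = 5 \sqrt{-50} \cdot 18 = 5 \cdot 5 i \sqrt{2} \cdot 18 = 25 i \sqrt{2} \cdot 18 = 450 i \sqrt{2}$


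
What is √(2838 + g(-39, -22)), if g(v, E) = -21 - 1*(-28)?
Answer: √2845 ≈ 53.339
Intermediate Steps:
g(v, E) = 7 (g(v, E) = -21 + 28 = 7)
√(2838 + g(-39, -22)) = √(2838 + 7) = √2845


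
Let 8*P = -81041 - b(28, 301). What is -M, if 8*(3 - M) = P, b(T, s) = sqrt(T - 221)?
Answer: -81233/64 - I*sqrt(193)/64 ≈ -1269.3 - 0.21707*I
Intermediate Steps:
b(T, s) = sqrt(-221 + T)
P = -81041/8 - I*sqrt(193)/8 (P = (-81041 - sqrt(-221 + 28))/8 = (-81041 - sqrt(-193))/8 = (-81041 - I*sqrt(193))/8 = -81041/8 - I*sqrt(193)/8 ≈ -10130.0 - 1.7366*I)
M = 81233/64 + I*sqrt(193)/64 (M = 3 - (-81041/8 - I*sqrt(193)/8)/8 = 3 + (81041/64 + I*sqrt(193)/64) = 81233/64 + I*sqrt(193)/64 ≈ 1269.3 + 0.21707*I)
-M = -(81233/64 + I*sqrt(193)/64) = -81233/64 - I*sqrt(193)/64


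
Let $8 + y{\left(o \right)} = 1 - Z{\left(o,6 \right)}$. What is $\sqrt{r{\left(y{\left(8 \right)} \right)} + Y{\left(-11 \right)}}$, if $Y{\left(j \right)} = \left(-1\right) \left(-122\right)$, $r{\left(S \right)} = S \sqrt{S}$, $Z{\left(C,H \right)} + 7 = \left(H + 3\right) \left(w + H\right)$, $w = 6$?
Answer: $\sqrt{122 - 648 i \sqrt{3}} \approx 25.01 - 22.439 i$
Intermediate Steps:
$Z{\left(C,H \right)} = -7 + \left(3 + H\right) \left(6 + H\right)$ ($Z{\left(C,H \right)} = -7 + \left(H + 3\right) \left(6 + H\right) = -7 + \left(3 + H\right) \left(6 + H\right)$)
$y{\left(o \right)} = -108$ ($y{\left(o \right)} = -8 - \left(46 + 54\right) = -8 + \left(1 - \left(11 + 36 + 54\right)\right) = -8 + \left(1 - 101\right) = -8 - 100 = -108$)
$r{\left(S \right)} = S^{\frac{3}{2}}$
$Y{\left(j \right)} = 122$
$\sqrt{r{\left(y{\left(8 \right)} \right)} + Y{\left(-11 \right)}} = \sqrt{\left(-108\right)^{\frac{3}{2}} + 122} = \sqrt{- 648 i \sqrt{3} + 122} = \sqrt{122 - 648 i \sqrt{3}}$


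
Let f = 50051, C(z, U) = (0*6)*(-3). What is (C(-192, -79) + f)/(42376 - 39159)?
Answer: 50051/3217 ≈ 15.558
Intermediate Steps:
C(z, U) = 0 (C(z, U) = 0*(-3) = 0)
(C(-192, -79) + f)/(42376 - 39159) = (0 + 50051)/(42376 - 39159) = 50051/3217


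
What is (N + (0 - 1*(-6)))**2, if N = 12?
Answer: 324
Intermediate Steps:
(N + (0 - 1*(-6)))**2 = (12 + (0 - 1*(-6)))**2 = (12 + (0 + 6))**2 = (12 + 6)**2 = 18**2 = 324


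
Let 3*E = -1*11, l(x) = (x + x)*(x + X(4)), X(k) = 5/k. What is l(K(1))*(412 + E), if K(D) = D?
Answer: 3675/2 ≈ 1837.5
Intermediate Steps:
l(x) = 2*x*(5/4 + x) (l(x) = (x + x)*(x + 5/4) = (2*x)*(x + 5*(1/4)) = (2*x)*(x + 5/4) = (2*x)*(5/4 + x) = 2*x*(5/4 + x))
E = -11/3 (E = (-1*11)/3 = (1/3)*(-11) = -11/3 ≈ -3.6667)
l(K(1))*(412 + E) = ((1/2)*1*(5 + 4*1))*(412 - 11/3) = ((1/2)*1*(5 + 4))*(1225/3) = ((1/2)*1*9)*(1225/3) = (9/2)*(1225/3) = 3675/2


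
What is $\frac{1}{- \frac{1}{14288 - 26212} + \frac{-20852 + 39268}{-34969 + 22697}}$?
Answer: $- \frac{9145708}{13723757} \approx -0.66641$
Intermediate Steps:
$\frac{1}{- \frac{1}{14288 - 26212} + \frac{-20852 + 39268}{-34969 + 22697}} = \frac{1}{- \frac{1}{-11924} + \frac{18416}{-12272}} = \frac{1}{\left(-1\right) \left(- \frac{1}{11924}\right) + 18416 \left(- \frac{1}{12272}\right)} = \frac{1}{\frac{1}{11924} - \frac{1151}{767}} = \frac{1}{- \frac{13723757}{9145708}} = - \frac{9145708}{13723757}$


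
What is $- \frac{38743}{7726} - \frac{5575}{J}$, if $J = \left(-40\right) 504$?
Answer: $- \frac{73798643}{15575616} \approx -4.7381$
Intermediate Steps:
$J = -20160$
$- \frac{38743}{7726} - \frac{5575}{J} = - \frac{38743}{7726} - \frac{5575}{-20160} = \left(-38743\right) \frac{1}{7726} - - \frac{1115}{4032} = - \frac{38743}{7726} + \frac{1115}{4032} = - \frac{73798643}{15575616}$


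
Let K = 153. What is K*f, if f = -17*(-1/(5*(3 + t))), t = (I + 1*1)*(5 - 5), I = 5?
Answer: 867/5 ≈ 173.40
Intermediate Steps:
t = 0 (t = (5 + 1*1)*(5 - 5) = (5 + 1)*0 = 6*0 = 0)
f = 17/15 (f = -17*(-1/(5*(3 + 0))) = -17/((-5*3)) = -17/(-15) = -17*(-1/15) = 17/15 ≈ 1.1333)
K*f = 153*(17/15) = 867/5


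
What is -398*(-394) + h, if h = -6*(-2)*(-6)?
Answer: 156740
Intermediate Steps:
h = -72 (h = 12*(-6) = -72)
-398*(-394) + h = -398*(-394) - 72 = 156812 - 72 = 156740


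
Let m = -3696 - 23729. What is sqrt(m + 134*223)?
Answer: 3*sqrt(273) ≈ 49.568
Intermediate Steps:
m = -27425
sqrt(m + 134*223) = sqrt(-27425 + 134*223) = sqrt(-27425 + 29882) = sqrt(2457) = 3*sqrt(273)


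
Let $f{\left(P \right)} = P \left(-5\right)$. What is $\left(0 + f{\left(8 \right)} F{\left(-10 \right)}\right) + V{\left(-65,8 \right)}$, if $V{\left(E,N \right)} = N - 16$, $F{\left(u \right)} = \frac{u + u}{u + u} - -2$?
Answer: $-128$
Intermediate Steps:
$f{\left(P \right)} = - 5 P$
$F{\left(u \right)} = 3$ ($F{\left(u \right)} = \frac{2 u}{2 u} + 2 = 2 u \frac{1}{2 u} + 2 = 1 + 2 = 3$)
$V{\left(E,N \right)} = -16 + N$ ($V{\left(E,N \right)} = N - 16 = -16 + N$)
$\left(0 + f{\left(8 \right)} F{\left(-10 \right)}\right) + V{\left(-65,8 \right)} = \left(0 + \left(-5\right) 8 \cdot 3\right) + \left(-16 + 8\right) = \left(0 - 120\right) - 8 = -120 - 8 = -128$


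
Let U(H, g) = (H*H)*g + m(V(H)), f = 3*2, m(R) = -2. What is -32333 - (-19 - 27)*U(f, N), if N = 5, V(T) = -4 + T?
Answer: -24145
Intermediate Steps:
f = 6
U(H, g) = -2 + g*H² (U(H, g) = (H*H)*g - 2 = H²*g - 2 = g*H² - 2 = -2 + g*H²)
-32333 - (-19 - 27)*U(f, N) = -32333 - (-19 - 27)*(-2 + 5*6²) = -32333 - (-46)*(-2 + 5*36) = -32333 - (-46)*(-2 + 180) = -32333 - (-46)*178 = -32333 - 1*(-8188) = -32333 + 8188 = -24145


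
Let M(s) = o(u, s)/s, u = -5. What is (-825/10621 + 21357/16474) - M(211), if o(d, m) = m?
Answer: 38271293/174970354 ≈ 0.21873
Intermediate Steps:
M(s) = 1 (M(s) = s/s = 1)
(-825/10621 + 21357/16474) - M(211) = (-825/10621 + 21357/16474) - 1*1 = (-825*1/10621 + 21357*(1/16474)) - 1 = (-825/10621 + 21357/16474) - 1 = 213241647/174970354 - 1 = 38271293/174970354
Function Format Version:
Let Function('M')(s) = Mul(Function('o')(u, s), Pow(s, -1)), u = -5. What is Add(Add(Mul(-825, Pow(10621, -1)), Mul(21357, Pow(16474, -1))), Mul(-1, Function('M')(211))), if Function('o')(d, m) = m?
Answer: Rational(38271293, 174970354) ≈ 0.21873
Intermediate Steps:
Function('M')(s) = 1 (Function('M')(s) = Mul(s, Pow(s, -1)) = 1)
Add(Add(Mul(-825, Pow(10621, -1)), Mul(21357, Pow(16474, -1))), Mul(-1, Function('M')(211))) = Add(Add(Mul(-825, Pow(10621, -1)), Mul(21357, Pow(16474, -1))), Mul(-1, 1)) = Add(Add(Mul(-825, Rational(1, 10621)), Mul(21357, Rational(1, 16474))), -1) = Add(Add(Rational(-825, 10621), Rational(21357, 16474)), -1) = Add(Rational(213241647, 174970354), -1) = Rational(38271293, 174970354)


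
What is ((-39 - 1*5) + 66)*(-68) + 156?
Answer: -1340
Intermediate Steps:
((-39 - 1*5) + 66)*(-68) + 156 = ((-39 - 5) + 66)*(-68) + 156 = (-44 + 66)*(-68) + 156 = 22*(-68) + 156 = -1496 + 156 = -1340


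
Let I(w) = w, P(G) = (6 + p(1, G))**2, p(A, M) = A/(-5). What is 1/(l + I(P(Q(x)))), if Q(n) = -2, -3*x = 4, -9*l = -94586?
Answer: 225/2372219 ≈ 9.4848e-5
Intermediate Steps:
l = 94586/9 (l = -1/9*(-94586) = 94586/9 ≈ 10510.)
x = -4/3 (x = -1/3*4 = -4/3 ≈ -1.3333)
p(A, M) = -A/5 (p(A, M) = A*(-1/5) = -A/5)
P(G) = 841/25 (P(G) = (6 - 1/5*1)**2 = (6 - 1/5)**2 = (29/5)**2 = 841/25)
1/(l + I(P(Q(x)))) = 1/(94586/9 + 841/25) = 1/(2372219/225) = 225/2372219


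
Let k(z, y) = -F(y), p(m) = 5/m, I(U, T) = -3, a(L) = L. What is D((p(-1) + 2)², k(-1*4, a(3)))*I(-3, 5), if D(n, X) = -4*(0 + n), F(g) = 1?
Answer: 108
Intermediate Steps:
k(z, y) = -1 (k(z, y) = -1*1 = -1)
D(n, X) = -4*n
D((p(-1) + 2)², k(-1*4, a(3)))*I(-3, 5) = -4*(5/(-1) + 2)²*(-3) = -4*(5*(-1) + 2)²*(-3) = -4*(-5 + 2)²*(-3) = -4*(-3)²*(-3) = -4*9*(-3) = -36*(-3) = 108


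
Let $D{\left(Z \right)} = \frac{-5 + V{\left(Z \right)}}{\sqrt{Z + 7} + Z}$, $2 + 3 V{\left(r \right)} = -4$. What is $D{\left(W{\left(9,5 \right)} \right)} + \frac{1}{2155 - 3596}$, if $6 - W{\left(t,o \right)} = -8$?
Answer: $- \frac{20199}{36025} + \frac{\sqrt{21}}{25} \approx -0.37739$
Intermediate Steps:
$V{\left(r \right)} = -2$ ($V{\left(r \right)} = - \frac{2}{3} + \frac{1}{3} \left(-4\right) = - \frac{2}{3} - \frac{4}{3} = -2$)
$W{\left(t,o \right)} = 14$ ($W{\left(t,o \right)} = 6 - -8 = 6 + 8 = 14$)
$D{\left(Z \right)} = - \frac{7}{Z + \sqrt{7 + Z}}$ ($D{\left(Z \right)} = \frac{-5 - 2}{\sqrt{Z + 7} + Z} = - \frac{7}{\sqrt{7 + Z} + Z} = - \frac{7}{Z + \sqrt{7 + Z}}$)
$D{\left(W{\left(9,5 \right)} \right)} + \frac{1}{2155 - 3596} = - \frac{7}{14 + \sqrt{7 + 14}} + \frac{1}{2155 - 3596} = - \frac{7}{14 + \sqrt{21}} + \frac{1}{-1441} = - \frac{7}{14 + \sqrt{21}} - \frac{1}{1441} = - \frac{1}{1441} - \frac{7}{14 + \sqrt{21}}$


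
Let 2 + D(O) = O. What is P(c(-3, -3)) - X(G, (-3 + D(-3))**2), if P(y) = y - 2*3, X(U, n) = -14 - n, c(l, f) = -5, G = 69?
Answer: 67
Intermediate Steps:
D(O) = -2 + O
P(y) = -6 + y (P(y) = y - 6 = -6 + y)
P(c(-3, -3)) - X(G, (-3 + D(-3))**2) = (-6 - 5) - (-14 - (-3 + (-2 - 3))**2) = -11 - (-14 - (-3 - 5)**2) = -11 - (-14 - 1*(-8)**2) = -11 - (-14 - 1*64) = -11 - (-14 - 64) = -11 - 1*(-78) = -11 + 78 = 67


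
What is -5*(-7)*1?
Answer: 35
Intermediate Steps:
-5*(-7)*1 = 35*1 = 35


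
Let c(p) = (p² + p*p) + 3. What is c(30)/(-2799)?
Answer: -601/933 ≈ -0.64416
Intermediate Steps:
c(p) = 3 + 2*p² (c(p) = (p² + p²) + 3 = 2*p² + 3 = 3 + 2*p²)
c(30)/(-2799) = (3 + 2*30²)/(-2799) = (3 + 2*900)*(-1/2799) = (3 + 1800)*(-1/2799) = 1803*(-1/2799) = -601/933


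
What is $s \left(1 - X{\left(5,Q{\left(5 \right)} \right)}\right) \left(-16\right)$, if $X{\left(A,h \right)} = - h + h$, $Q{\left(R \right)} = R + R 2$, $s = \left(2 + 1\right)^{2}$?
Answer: $-144$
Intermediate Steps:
$s = 9$ ($s = 3^{2} = 9$)
$Q{\left(R \right)} = 3 R$ ($Q{\left(R \right)} = R + 2 R = 3 R$)
$X{\left(A,h \right)} = 0$
$s \left(1 - X{\left(5,Q{\left(5 \right)} \right)}\right) \left(-16\right) = 9 \left(1 - 0\right) \left(-16\right) = 9 \left(1 + 0\right) \left(-16\right) = 9 \cdot 1 \left(-16\right) = 9 \left(-16\right) = -144$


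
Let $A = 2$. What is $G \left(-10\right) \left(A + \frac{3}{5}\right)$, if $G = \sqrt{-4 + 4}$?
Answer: $0$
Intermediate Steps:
$G = 0$ ($G = \sqrt{0} = 0$)
$G \left(-10\right) \left(A + \frac{3}{5}\right) = 0 \left(-10\right) \left(2 + \frac{3}{5}\right) = 0 \left(2 + 3 \cdot \frac{1}{5}\right) = 0 \left(2 + \frac{3}{5}\right) = 0 \cdot \frac{13}{5} = 0$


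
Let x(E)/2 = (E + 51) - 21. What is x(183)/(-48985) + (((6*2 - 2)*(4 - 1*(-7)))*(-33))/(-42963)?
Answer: 53171104/701514185 ≈ 0.075795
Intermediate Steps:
x(E) = 60 + 2*E (x(E) = 2*((E + 51) - 21) = 2*((51 + E) - 21) = 2*(30 + E) = 60 + 2*E)
x(183)/(-48985) + (((6*2 - 2)*(4 - 1*(-7)))*(-33))/(-42963) = (60 + 2*183)/(-48985) + (((6*2 - 2)*(4 - 1*(-7)))*(-33))/(-42963) = (60 + 366)*(-1/48985) + (((12 - 2)*(4 + 7))*(-33))*(-1/42963) = 426*(-1/48985) + ((10*11)*(-33))*(-1/42963) = -426/48985 + (110*(-33))*(-1/42963) = -426/48985 - 3630*(-1/42963) = -426/48985 + 1210/14321 = 53171104/701514185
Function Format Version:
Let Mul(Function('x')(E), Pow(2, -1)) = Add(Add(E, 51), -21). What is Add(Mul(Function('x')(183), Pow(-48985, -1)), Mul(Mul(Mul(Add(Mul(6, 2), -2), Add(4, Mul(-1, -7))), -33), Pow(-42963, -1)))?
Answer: Rational(53171104, 701514185) ≈ 0.075795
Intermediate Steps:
Function('x')(E) = Add(60, Mul(2, E)) (Function('x')(E) = Mul(2, Add(Add(E, 51), -21)) = Mul(2, Add(Add(51, E), -21)) = Mul(2, Add(30, E)) = Add(60, Mul(2, E)))
Add(Mul(Function('x')(183), Pow(-48985, -1)), Mul(Mul(Mul(Add(Mul(6, 2), -2), Add(4, Mul(-1, -7))), -33), Pow(-42963, -1))) = Add(Mul(Add(60, Mul(2, 183)), Pow(-48985, -1)), Mul(Mul(Mul(Add(Mul(6, 2), -2), Add(4, Mul(-1, -7))), -33), Pow(-42963, -1))) = Add(Mul(Add(60, 366), Rational(-1, 48985)), Mul(Mul(Mul(Add(12, -2), Add(4, 7)), -33), Rational(-1, 42963))) = Add(Mul(426, Rational(-1, 48985)), Mul(Mul(Mul(10, 11), -33), Rational(-1, 42963))) = Add(Rational(-426, 48985), Mul(Mul(110, -33), Rational(-1, 42963))) = Add(Rational(-426, 48985), Mul(-3630, Rational(-1, 42963))) = Add(Rational(-426, 48985), Rational(1210, 14321)) = Rational(53171104, 701514185)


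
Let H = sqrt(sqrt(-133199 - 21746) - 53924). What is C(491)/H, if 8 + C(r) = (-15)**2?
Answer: 217/sqrt(-53924 + I*sqrt(154945)) ≈ 0.0034106 - 0.93446*I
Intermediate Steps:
C(r) = 217 (C(r) = -8 + (-15)**2 = -8 + 225 = 217)
H = sqrt(-53924 + I*sqrt(154945)) (H = sqrt(sqrt(-154945) - 53924) = sqrt(I*sqrt(154945) - 53924) = sqrt(-53924 + I*sqrt(154945)) ≈ 0.8475 + 232.22*I)
C(491)/H = 217/(sqrt(-53924 + I*sqrt(154945))) = 217/sqrt(-53924 + I*sqrt(154945))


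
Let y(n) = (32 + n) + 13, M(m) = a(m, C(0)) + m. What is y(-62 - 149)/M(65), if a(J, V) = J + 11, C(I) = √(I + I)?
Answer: -166/141 ≈ -1.1773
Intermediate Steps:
C(I) = √2*√I (C(I) = √(2*I) = √2*√I)
a(J, V) = 11 + J
M(m) = 11 + 2*m (M(m) = (11 + m) + m = 11 + 2*m)
y(n) = 45 + n
y(-62 - 149)/M(65) = (45 + (-62 - 149))/(11 + 2*65) = (45 - 211)/(11 + 130) = -166/141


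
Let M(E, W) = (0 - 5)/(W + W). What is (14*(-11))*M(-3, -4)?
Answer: -385/4 ≈ -96.250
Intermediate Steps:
M(E, W) = -5/(2*W) (M(E, W) = -5*1/(2*W) = -5/(2*W))
(14*(-11))*M(-3, -4) = (14*(-11))*(-5/2/(-4)) = -(-385)*(-1)/4 = -154*5/8 = -385/4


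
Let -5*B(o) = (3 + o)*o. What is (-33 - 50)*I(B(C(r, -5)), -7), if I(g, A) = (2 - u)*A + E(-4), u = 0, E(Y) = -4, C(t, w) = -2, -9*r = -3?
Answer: 1494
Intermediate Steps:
r = ⅓ (r = -⅑*(-3) = ⅓ ≈ 0.33333)
B(o) = -o*(3 + o)/5 (B(o) = -(3 + o)*o/5 = -o*(3 + o)/5)
I(g, A) = -4 + 2*A (I(g, A) = (2 - 1*0)*A - 4 = (2 + 0)*A - 4 = 2*A - 4 = -4 + 2*A)
(-33 - 50)*I(B(C(r, -5)), -7) = (-33 - 50)*(-4 + 2*(-7)) = -83*(-4 - 14) = -83*(-18) = 1494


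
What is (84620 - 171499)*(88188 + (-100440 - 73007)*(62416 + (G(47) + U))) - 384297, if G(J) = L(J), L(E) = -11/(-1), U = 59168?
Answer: 1832295466041686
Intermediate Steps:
L(E) = 11 (L(E) = -11*(-1) = 11)
G(J) = 11
(84620 - 171499)*(88188 + (-100440 - 73007)*(62416 + (G(47) + U))) - 384297 = (84620 - 171499)*(88188 + (-100440 - 73007)*(62416 + (11 + 59168))) - 384297 = -86879*(88188 - 173447*(62416 + 59179)) - 384297 = -86879*(88188 - 173447*121595) - 384297 = -86879*(88188 - 21090287965) - 384297 = -86879*(-21090199777) - 384297 = 1832295466425983 - 384297 = 1832295466041686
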